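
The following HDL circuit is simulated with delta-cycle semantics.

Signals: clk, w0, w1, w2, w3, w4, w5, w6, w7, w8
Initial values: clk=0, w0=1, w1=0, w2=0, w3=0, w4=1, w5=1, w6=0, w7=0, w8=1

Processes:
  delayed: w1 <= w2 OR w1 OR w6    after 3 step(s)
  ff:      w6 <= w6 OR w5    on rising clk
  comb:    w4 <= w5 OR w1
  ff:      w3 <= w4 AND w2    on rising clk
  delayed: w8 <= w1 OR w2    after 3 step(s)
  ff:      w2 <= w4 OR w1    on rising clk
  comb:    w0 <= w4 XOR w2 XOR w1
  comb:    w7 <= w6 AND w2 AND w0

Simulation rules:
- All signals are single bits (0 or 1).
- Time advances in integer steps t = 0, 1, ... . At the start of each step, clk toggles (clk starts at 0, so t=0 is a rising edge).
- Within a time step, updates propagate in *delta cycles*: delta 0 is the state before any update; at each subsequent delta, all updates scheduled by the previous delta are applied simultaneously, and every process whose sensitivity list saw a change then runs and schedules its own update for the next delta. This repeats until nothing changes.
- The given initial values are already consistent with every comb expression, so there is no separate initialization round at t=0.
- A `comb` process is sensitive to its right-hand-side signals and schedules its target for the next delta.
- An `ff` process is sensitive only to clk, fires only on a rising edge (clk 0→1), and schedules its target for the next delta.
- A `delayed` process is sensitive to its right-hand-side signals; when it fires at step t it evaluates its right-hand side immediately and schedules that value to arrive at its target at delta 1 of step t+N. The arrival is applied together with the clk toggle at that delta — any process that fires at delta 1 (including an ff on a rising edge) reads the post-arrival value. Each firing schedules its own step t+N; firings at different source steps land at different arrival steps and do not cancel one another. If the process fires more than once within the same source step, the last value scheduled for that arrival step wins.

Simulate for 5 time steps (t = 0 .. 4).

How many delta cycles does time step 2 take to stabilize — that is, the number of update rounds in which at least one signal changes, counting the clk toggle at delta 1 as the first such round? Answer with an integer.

2

[bits: w7,w8,w3,w4,w2,w1,w6,clk,w5,w0]
t=0: Δ0=0101000011 Δ1=0101000111 Δ2=0101101111 Δ3=1101101110 Δ4=0101101110 | 4Δ
t=1: Δ0=0101101110 Δ1=0101101010 | 1Δ
t=2: Δ0=0101101010 Δ1=0101101110 Δ2=0111101110 | 2Δ
t=3: Δ0=0111101110 Δ1=0111111010 Δ2=0111111011 Δ3=1111111011 | 3Δ
t=4: Δ0=1111111011 Δ1=1111111111 | 1Δ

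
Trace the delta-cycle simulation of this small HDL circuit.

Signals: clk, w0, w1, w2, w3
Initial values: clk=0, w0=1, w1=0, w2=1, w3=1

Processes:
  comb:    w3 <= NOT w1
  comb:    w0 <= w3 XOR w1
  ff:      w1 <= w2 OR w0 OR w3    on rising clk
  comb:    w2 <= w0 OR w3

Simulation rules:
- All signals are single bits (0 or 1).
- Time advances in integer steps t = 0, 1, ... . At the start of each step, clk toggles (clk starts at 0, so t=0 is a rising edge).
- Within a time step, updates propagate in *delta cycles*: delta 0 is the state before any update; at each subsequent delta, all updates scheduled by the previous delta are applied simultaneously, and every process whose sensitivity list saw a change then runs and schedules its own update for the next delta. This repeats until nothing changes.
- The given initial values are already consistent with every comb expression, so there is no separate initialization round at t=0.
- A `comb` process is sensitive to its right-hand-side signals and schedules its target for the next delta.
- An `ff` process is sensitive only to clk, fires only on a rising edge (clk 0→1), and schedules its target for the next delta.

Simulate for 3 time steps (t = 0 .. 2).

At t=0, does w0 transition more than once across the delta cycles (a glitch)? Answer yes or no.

yes

[bits: w2,clk,w1,w0,w3]
t=0: Δ0=10011 Δ1=11011 Δ2=11111 Δ3=11100 Δ4=01110 Δ5=11110 | 5Δ
t=1: Δ0=11110 Δ1=10110 | 1Δ
t=2: Δ0=10110 Δ1=11110 | 1Δ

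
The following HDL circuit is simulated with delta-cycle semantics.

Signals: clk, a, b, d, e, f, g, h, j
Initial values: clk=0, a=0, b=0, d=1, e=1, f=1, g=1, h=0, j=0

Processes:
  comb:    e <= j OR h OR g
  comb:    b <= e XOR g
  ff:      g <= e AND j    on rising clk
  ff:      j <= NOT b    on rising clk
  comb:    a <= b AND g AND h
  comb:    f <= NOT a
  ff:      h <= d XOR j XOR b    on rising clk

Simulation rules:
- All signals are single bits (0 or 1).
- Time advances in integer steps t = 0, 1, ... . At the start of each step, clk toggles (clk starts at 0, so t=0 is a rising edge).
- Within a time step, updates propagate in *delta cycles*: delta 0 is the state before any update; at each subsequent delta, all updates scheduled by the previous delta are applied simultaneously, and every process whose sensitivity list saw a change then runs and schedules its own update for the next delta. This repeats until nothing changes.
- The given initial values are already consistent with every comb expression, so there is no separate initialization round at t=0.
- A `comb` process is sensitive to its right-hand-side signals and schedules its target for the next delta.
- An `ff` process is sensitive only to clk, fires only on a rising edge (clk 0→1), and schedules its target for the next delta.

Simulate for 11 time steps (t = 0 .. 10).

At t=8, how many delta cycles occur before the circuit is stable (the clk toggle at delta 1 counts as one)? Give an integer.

[bits: f,a,e,g,j,d,b,clk,h]
t=0: Δ0=101101000 Δ1=101101010 Δ2=101011011 Δ3=101011111 | 3Δ
t=1: Δ0=101011111 Δ1=101011101 | 1Δ
t=2: Δ0=101011101 Δ1=101011111 Δ2=101101111 Δ3=111101011 Δ4=001101011 Δ5=101101011 | 5Δ
t=3: Δ0=101101011 Δ1=101101001 | 1Δ
t=4: Δ0=101101001 Δ1=101101011 Δ2=101011011 Δ3=101011111 | 3Δ
t=5: Δ0=101011111 Δ1=101011101 | 1Δ
t=6: Δ0=101011101 Δ1=101011111 Δ2=101101111 Δ3=111101011 Δ4=001101011 Δ5=101101011 | 5Δ
t=7: Δ0=101101011 Δ1=101101001 | 1Δ
t=8: Δ0=101101001 Δ1=101101011 Δ2=101011011 Δ3=101011111 | 3Δ
t=9: Δ0=101011111 Δ1=101011101 | 1Δ
t=10: Δ0=101011101 Δ1=101011111 Δ2=101101111 Δ3=111101011 Δ4=001101011 Δ5=101101011 | 5Δ

3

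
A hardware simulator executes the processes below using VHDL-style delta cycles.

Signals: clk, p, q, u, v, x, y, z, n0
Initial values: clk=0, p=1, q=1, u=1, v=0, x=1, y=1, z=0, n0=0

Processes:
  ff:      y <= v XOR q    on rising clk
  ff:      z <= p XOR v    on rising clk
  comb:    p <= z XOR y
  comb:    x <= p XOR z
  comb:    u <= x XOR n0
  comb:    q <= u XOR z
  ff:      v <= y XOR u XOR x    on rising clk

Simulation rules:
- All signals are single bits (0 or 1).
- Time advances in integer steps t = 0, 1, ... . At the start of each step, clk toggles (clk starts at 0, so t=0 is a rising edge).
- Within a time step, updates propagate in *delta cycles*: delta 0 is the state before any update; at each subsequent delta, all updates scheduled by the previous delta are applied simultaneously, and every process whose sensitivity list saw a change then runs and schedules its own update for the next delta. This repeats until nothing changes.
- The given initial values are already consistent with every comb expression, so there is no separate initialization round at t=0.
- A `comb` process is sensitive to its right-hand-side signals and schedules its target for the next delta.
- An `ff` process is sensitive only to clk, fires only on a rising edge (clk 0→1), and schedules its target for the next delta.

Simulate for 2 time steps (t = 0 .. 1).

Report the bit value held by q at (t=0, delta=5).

[bits: z,v,n0,clk,p,u,y,x,q]
t=0: Δ0=000011111 Δ1=000111111 Δ2=110111111 Δ3=110101100 Δ4=110100110 Δ5=110101111 Δ6=110101110 | 6Δ
t=1: Δ0=110101110 Δ1=110001110 | 1Δ

1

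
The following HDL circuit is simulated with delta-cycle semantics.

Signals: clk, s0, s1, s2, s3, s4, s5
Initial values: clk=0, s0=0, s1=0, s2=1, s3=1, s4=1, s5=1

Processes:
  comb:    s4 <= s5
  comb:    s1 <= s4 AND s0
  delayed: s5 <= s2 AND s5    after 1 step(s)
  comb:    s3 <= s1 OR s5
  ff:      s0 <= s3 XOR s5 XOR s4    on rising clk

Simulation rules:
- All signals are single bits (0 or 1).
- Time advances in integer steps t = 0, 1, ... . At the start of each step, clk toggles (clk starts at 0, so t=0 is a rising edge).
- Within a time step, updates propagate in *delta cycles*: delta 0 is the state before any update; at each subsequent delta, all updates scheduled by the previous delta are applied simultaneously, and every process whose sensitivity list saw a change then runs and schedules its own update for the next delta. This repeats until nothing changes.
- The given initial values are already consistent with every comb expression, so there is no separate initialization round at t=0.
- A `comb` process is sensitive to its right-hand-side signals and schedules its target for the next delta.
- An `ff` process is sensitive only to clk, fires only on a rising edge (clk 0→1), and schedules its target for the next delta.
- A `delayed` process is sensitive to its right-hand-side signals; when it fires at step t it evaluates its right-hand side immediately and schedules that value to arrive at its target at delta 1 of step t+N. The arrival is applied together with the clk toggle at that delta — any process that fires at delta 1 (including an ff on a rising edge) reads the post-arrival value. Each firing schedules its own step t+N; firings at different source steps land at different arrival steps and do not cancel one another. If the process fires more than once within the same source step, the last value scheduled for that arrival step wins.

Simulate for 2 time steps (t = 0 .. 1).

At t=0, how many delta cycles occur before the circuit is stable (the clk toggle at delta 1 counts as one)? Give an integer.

t=0 Δ0: s4=1 s2=1 s3=1 s0=0 s1=0 clk=0 s5=1
  Δ1: clk:0→1
  Δ2: s0:0→1
  Δ3: s1:0→1
  (3Δ to stable)
t=1 Δ0: s4=1 s2=1 s3=1 s0=1 s1=1 clk=1 s5=1
  Δ1: clk:1→0
  (1Δ to stable)

3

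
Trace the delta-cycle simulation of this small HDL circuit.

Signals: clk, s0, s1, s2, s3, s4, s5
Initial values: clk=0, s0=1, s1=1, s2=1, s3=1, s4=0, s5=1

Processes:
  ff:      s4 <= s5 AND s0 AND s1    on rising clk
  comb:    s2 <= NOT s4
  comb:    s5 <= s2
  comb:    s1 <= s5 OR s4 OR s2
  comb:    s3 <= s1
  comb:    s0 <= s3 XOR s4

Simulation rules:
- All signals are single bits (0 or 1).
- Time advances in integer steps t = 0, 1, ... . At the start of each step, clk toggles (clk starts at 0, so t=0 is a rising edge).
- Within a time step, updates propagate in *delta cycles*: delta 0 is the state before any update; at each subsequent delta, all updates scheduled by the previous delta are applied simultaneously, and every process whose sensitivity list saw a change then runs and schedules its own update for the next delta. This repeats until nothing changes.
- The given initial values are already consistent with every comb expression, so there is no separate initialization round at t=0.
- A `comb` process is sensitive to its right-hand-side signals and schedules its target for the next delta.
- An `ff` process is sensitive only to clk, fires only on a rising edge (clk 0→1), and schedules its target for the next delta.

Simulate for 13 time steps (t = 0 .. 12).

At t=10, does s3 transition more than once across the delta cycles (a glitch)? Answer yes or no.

yes

t0.Δ0 s3=1 s2=1 s5=1 clk=0 s0=1 s1=1 s4=0
t0.Δ1 s3=1 s2=1 s5=1 clk=1 s0=1 s1=1 s4=0
t0.Δ2 s3=1 s2=1 s5=1 clk=1 s0=1 s1=1 s4=1
t0.Δ3 s3=1 s2=0 s5=1 clk=1 s0=0 s1=1 s4=1
t0.Δ4 s3=1 s2=0 s5=0 clk=1 s0=0 s1=1 s4=1
t1.Δ0 s3=1 s2=0 s5=0 clk=1 s0=0 s1=1 s4=1
t1.Δ1 s3=1 s2=0 s5=0 clk=0 s0=0 s1=1 s4=1
t2.Δ0 s3=1 s2=0 s5=0 clk=0 s0=0 s1=1 s4=1
t2.Δ1 s3=1 s2=0 s5=0 clk=1 s0=0 s1=1 s4=1
t2.Δ2 s3=1 s2=0 s5=0 clk=1 s0=0 s1=1 s4=0
t2.Δ3 s3=1 s2=1 s5=0 clk=1 s0=1 s1=0 s4=0
t2.Δ4 s3=0 s2=1 s5=1 clk=1 s0=1 s1=1 s4=0
t2.Δ5 s3=1 s2=1 s5=1 clk=1 s0=0 s1=1 s4=0
t2.Δ6 s3=1 s2=1 s5=1 clk=1 s0=1 s1=1 s4=0
t3.Δ0 s3=1 s2=1 s5=1 clk=1 s0=1 s1=1 s4=0
t3.Δ1 s3=1 s2=1 s5=1 clk=0 s0=1 s1=1 s4=0
t4.Δ0 s3=1 s2=1 s5=1 clk=0 s0=1 s1=1 s4=0
t4.Δ1 s3=1 s2=1 s5=1 clk=1 s0=1 s1=1 s4=0
t4.Δ2 s3=1 s2=1 s5=1 clk=1 s0=1 s1=1 s4=1
t4.Δ3 s3=1 s2=0 s5=1 clk=1 s0=0 s1=1 s4=1
t4.Δ4 s3=1 s2=0 s5=0 clk=1 s0=0 s1=1 s4=1
t5.Δ0 s3=1 s2=0 s5=0 clk=1 s0=0 s1=1 s4=1
t5.Δ1 s3=1 s2=0 s5=0 clk=0 s0=0 s1=1 s4=1
t6.Δ0 s3=1 s2=0 s5=0 clk=0 s0=0 s1=1 s4=1
t6.Δ1 s3=1 s2=0 s5=0 clk=1 s0=0 s1=1 s4=1
t6.Δ2 s3=1 s2=0 s5=0 clk=1 s0=0 s1=1 s4=0
t6.Δ3 s3=1 s2=1 s5=0 clk=1 s0=1 s1=0 s4=0
t6.Δ4 s3=0 s2=1 s5=1 clk=1 s0=1 s1=1 s4=0
t6.Δ5 s3=1 s2=1 s5=1 clk=1 s0=0 s1=1 s4=0
t6.Δ6 s3=1 s2=1 s5=1 clk=1 s0=1 s1=1 s4=0
t7.Δ0 s3=1 s2=1 s5=1 clk=1 s0=1 s1=1 s4=0
t7.Δ1 s3=1 s2=1 s5=1 clk=0 s0=1 s1=1 s4=0
t8.Δ0 s3=1 s2=1 s5=1 clk=0 s0=1 s1=1 s4=0
t8.Δ1 s3=1 s2=1 s5=1 clk=1 s0=1 s1=1 s4=0
t8.Δ2 s3=1 s2=1 s5=1 clk=1 s0=1 s1=1 s4=1
t8.Δ3 s3=1 s2=0 s5=1 clk=1 s0=0 s1=1 s4=1
t8.Δ4 s3=1 s2=0 s5=0 clk=1 s0=0 s1=1 s4=1
t9.Δ0 s3=1 s2=0 s5=0 clk=1 s0=0 s1=1 s4=1
t9.Δ1 s3=1 s2=0 s5=0 clk=0 s0=0 s1=1 s4=1
t10.Δ0 s3=1 s2=0 s5=0 clk=0 s0=0 s1=1 s4=1
t10.Δ1 s3=1 s2=0 s5=0 clk=1 s0=0 s1=1 s4=1
t10.Δ2 s3=1 s2=0 s5=0 clk=1 s0=0 s1=1 s4=0
t10.Δ3 s3=1 s2=1 s5=0 clk=1 s0=1 s1=0 s4=0
t10.Δ4 s3=0 s2=1 s5=1 clk=1 s0=1 s1=1 s4=0
t10.Δ5 s3=1 s2=1 s5=1 clk=1 s0=0 s1=1 s4=0
t10.Δ6 s3=1 s2=1 s5=1 clk=1 s0=1 s1=1 s4=0
t11.Δ0 s3=1 s2=1 s5=1 clk=1 s0=1 s1=1 s4=0
t11.Δ1 s3=1 s2=1 s5=1 clk=0 s0=1 s1=1 s4=0
t12.Δ0 s3=1 s2=1 s5=1 clk=0 s0=1 s1=1 s4=0
t12.Δ1 s3=1 s2=1 s5=1 clk=1 s0=1 s1=1 s4=0
t12.Δ2 s3=1 s2=1 s5=1 clk=1 s0=1 s1=1 s4=1
t12.Δ3 s3=1 s2=0 s5=1 clk=1 s0=0 s1=1 s4=1
t12.Δ4 s3=1 s2=0 s5=0 clk=1 s0=0 s1=1 s4=1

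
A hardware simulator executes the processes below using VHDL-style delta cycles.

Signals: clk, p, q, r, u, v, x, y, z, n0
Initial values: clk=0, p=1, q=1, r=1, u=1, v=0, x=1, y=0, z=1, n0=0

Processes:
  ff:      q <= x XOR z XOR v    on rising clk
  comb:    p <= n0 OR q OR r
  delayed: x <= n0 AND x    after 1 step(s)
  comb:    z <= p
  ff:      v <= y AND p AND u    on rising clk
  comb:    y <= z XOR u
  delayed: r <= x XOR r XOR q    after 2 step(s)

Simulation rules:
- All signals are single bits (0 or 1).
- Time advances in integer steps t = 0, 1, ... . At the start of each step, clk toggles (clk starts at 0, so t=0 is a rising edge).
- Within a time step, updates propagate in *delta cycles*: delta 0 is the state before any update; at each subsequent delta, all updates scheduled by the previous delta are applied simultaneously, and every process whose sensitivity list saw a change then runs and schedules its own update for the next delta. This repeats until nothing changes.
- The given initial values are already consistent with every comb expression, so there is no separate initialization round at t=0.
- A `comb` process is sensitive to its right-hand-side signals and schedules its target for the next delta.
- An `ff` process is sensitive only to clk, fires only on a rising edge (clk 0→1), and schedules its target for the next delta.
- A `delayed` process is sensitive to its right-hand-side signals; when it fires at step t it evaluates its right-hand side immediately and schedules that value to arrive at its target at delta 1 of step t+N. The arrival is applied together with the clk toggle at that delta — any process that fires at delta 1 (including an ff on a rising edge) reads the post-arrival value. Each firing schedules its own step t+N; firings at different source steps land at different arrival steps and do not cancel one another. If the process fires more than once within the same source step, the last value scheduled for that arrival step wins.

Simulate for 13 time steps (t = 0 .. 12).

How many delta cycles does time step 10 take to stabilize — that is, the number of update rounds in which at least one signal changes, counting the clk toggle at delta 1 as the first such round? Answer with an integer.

[bits: r,z,v,q,y,n0,p,u,x,clk]
t=0: Δ0=1101001110 Δ1=1101001111 Δ2=1100001111 | 2Δ
t=1: Δ0=1100001111 Δ1=1100001110 | 1Δ
t=2: Δ0=1100001110 Δ1=0100001111 Δ2=0100000111 Δ3=0000000111 Δ4=0000100111 | 4Δ
t=3: Δ0=0000100111 Δ1=0000100110 | 1Δ
t=4: Δ0=0000100110 Δ1=1000100111 Δ2=1001101111 Δ3=1101101111 Δ4=1101001111 | 4Δ
t=5: Δ0=1101001111 Δ1=1101001110 | 1Δ
t=6: Δ0=1101001110 Δ1=1101001111 Δ2=1100001111 | 2Δ
t=7: Δ0=1100001111 Δ1=1100001110 | 1Δ
t=8: Δ0=1100001110 Δ1=0100001111 Δ2=0100000111 Δ3=0000000111 Δ4=0000100111 | 4Δ
t=9: Δ0=0000100111 Δ1=0000100110 | 1Δ
t=10: Δ0=0000100110 Δ1=1000100111 Δ2=1001101111 Δ3=1101101111 Δ4=1101001111 | 4Δ
t=11: Δ0=1101001111 Δ1=1101001110 | 1Δ
t=12: Δ0=1101001110 Δ1=1101001111 Δ2=1100001111 | 2Δ

4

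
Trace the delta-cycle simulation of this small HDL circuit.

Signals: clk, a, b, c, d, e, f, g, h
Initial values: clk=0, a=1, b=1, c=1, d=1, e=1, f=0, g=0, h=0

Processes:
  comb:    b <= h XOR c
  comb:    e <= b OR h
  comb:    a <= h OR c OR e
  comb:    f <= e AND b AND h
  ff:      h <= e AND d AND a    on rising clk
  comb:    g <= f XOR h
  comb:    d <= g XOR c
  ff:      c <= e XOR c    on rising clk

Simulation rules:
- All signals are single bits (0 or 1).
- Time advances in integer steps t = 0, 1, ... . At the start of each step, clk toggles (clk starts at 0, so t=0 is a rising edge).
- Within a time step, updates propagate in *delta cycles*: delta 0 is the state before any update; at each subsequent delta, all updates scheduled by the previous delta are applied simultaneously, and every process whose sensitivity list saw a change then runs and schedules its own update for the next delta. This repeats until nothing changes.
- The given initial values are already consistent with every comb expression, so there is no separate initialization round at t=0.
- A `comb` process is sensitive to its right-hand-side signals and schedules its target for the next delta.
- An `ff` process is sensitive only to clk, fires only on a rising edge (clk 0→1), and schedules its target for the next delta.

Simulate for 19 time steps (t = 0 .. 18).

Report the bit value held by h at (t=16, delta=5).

1

t=0 Δ0: f=0 b=1 e=1 a=1 h=0 clk=0 d=1 c=1 g=0
  Δ1: clk:0→1
  Δ2: h:0→1, c:1→0
  Δ3: f:0→1, d:1→0, g:0→1
  Δ4: d:0→1, g:1→0
  Δ5: d:1→0
  (5Δ to stable)
t=1 Δ0: f=1 b=1 e=1 a=1 h=1 clk=1 d=0 c=0 g=0
  Δ1: clk:1→0
  (1Δ to stable)
t=2 Δ0: f=1 b=1 e=1 a=1 h=1 clk=0 d=0 c=0 g=0
  Δ1: clk:0→1
  Δ2: h:1→0, c:0→1
  Δ3: f:1→0, d:0→1, g:0→1
  Δ4: d:1→0, g:1→0
  Δ5: d:0→1
  (5Δ to stable)
t=3 Δ0: f=0 b=1 e=1 a=1 h=0 clk=1 d=1 c=1 g=0
  Δ1: clk:1→0
  (1Δ to stable)
t=4 Δ0: f=0 b=1 e=1 a=1 h=0 clk=0 d=1 c=1 g=0
  Δ1: clk:0→1
  Δ2: h:0→1, c:1→0
  Δ3: f:0→1, d:1→0, g:0→1
  Δ4: d:0→1, g:1→0
  Δ5: d:1→0
  (5Δ to stable)
t=5 Δ0: f=1 b=1 e=1 a=1 h=1 clk=1 d=0 c=0 g=0
  Δ1: clk:1→0
  (1Δ to stable)
t=6 Δ0: f=1 b=1 e=1 a=1 h=1 clk=0 d=0 c=0 g=0
  Δ1: clk:0→1
  Δ2: h:1→0, c:0→1
  Δ3: f:1→0, d:0→1, g:0→1
  Δ4: d:1→0, g:1→0
  Δ5: d:0→1
  (5Δ to stable)
t=7 Δ0: f=0 b=1 e=1 a=1 h=0 clk=1 d=1 c=1 g=0
  Δ1: clk:1→0
  (1Δ to stable)
t=8 Δ0: f=0 b=1 e=1 a=1 h=0 clk=0 d=1 c=1 g=0
  Δ1: clk:0→1
  Δ2: h:0→1, c:1→0
  Δ3: f:0→1, d:1→0, g:0→1
  Δ4: d:0→1, g:1→0
  Δ5: d:1→0
  (5Δ to stable)
t=9 Δ0: f=1 b=1 e=1 a=1 h=1 clk=1 d=0 c=0 g=0
  Δ1: clk:1→0
  (1Δ to stable)
t=10 Δ0: f=1 b=1 e=1 a=1 h=1 clk=0 d=0 c=0 g=0
  Δ1: clk:0→1
  Δ2: h:1→0, c:0→1
  Δ3: f:1→0, d:0→1, g:0→1
  Δ4: d:1→0, g:1→0
  Δ5: d:0→1
  (5Δ to stable)
t=11 Δ0: f=0 b=1 e=1 a=1 h=0 clk=1 d=1 c=1 g=0
  Δ1: clk:1→0
  (1Δ to stable)
t=12 Δ0: f=0 b=1 e=1 a=1 h=0 clk=0 d=1 c=1 g=0
  Δ1: clk:0→1
  Δ2: h:0→1, c:1→0
  Δ3: f:0→1, d:1→0, g:0→1
  Δ4: d:0→1, g:1→0
  Δ5: d:1→0
  (5Δ to stable)
t=13 Δ0: f=1 b=1 e=1 a=1 h=1 clk=1 d=0 c=0 g=0
  Δ1: clk:1→0
  (1Δ to stable)
t=14 Δ0: f=1 b=1 e=1 a=1 h=1 clk=0 d=0 c=0 g=0
  Δ1: clk:0→1
  Δ2: h:1→0, c:0→1
  Δ3: f:1→0, d:0→1, g:0→1
  Δ4: d:1→0, g:1→0
  Δ5: d:0→1
  (5Δ to stable)
t=15 Δ0: f=0 b=1 e=1 a=1 h=0 clk=1 d=1 c=1 g=0
  Δ1: clk:1→0
  (1Δ to stable)
t=16 Δ0: f=0 b=1 e=1 a=1 h=0 clk=0 d=1 c=1 g=0
  Δ1: clk:0→1
  Δ2: h:0→1, c:1→0
  Δ3: f:0→1, d:1→0, g:0→1
  Δ4: d:0→1, g:1→0
  Δ5: d:1→0
  (5Δ to stable)
t=17 Δ0: f=1 b=1 e=1 a=1 h=1 clk=1 d=0 c=0 g=0
  Δ1: clk:1→0
  (1Δ to stable)
t=18 Δ0: f=1 b=1 e=1 a=1 h=1 clk=0 d=0 c=0 g=0
  Δ1: clk:0→1
  Δ2: h:1→0, c:0→1
  Δ3: f:1→0, d:0→1, g:0→1
  Δ4: d:1→0, g:1→0
  Δ5: d:0→1
  (5Δ to stable)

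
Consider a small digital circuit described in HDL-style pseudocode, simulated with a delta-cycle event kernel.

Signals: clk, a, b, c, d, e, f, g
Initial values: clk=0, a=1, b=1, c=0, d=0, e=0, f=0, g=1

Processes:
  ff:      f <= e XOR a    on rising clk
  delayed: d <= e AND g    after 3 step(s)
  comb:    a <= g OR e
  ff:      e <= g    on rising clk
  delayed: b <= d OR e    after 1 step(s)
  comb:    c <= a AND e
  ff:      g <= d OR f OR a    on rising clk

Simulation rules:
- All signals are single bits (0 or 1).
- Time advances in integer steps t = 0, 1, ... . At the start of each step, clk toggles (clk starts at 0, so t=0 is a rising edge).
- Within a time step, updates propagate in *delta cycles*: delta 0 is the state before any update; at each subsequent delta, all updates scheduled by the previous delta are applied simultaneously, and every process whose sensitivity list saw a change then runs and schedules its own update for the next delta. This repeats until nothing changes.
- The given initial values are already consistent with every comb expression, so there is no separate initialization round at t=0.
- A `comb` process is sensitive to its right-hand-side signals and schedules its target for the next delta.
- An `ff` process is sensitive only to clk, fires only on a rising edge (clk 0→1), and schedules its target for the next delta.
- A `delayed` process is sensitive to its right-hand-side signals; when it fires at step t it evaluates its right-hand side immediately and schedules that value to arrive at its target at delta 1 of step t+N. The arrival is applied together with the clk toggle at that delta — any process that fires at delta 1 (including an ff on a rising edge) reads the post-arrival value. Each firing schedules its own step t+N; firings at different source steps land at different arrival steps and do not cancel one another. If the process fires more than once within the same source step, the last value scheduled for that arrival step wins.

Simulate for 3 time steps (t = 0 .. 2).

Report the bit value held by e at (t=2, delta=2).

t=0 Δ0: d=0 e=0 a=1 clk=0 f=0 g=1 c=0 b=1
  Δ1: clk:0→1
  Δ2: e:0→1, f:0→1
  Δ3: c:0→1
  (3Δ to stable)
t=1 Δ0: d=0 e=1 a=1 clk=1 f=1 g=1 c=1 b=1
  Δ1: clk:1→0
  (1Δ to stable)
t=2 Δ0: d=0 e=1 a=1 clk=0 f=1 g=1 c=1 b=1
  Δ1: clk:0→1
  Δ2: f:1→0
  (2Δ to stable)

1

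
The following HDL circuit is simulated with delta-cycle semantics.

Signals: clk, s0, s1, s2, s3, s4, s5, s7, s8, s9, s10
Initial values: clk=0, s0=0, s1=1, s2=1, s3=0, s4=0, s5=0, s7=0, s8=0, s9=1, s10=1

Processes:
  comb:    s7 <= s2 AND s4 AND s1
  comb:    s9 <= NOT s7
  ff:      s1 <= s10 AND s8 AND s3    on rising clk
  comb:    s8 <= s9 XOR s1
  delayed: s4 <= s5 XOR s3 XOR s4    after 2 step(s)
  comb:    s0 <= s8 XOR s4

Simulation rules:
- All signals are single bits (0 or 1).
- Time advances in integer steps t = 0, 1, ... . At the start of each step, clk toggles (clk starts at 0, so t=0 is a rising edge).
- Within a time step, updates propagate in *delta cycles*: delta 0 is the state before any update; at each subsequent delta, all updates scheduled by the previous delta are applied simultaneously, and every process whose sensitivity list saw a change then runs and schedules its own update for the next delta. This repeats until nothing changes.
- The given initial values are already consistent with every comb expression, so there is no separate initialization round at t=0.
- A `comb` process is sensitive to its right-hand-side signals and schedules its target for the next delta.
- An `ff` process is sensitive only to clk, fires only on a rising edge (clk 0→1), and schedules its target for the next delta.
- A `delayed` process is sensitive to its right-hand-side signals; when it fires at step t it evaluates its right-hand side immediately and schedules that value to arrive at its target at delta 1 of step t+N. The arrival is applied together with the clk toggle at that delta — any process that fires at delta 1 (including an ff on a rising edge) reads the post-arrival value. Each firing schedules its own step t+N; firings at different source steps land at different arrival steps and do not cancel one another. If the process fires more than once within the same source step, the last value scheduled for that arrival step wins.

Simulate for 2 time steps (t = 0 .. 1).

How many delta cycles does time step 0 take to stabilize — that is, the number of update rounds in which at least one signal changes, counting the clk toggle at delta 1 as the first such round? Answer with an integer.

t=0 Δ0: s5=0 s7=0 s9=1 s8=0 s4=0 clk=0 s0=0 s10=1 s2=1 s1=1 s3=0
  Δ1: clk:0→1
  Δ2: s1:1→0
  Δ3: s8:0→1
  Δ4: s0:0→1
  (4Δ to stable)
t=1 Δ0: s5=0 s7=0 s9=1 s8=1 s4=0 clk=1 s0=1 s10=1 s2=1 s1=0 s3=0
  Δ1: clk:1→0
  (1Δ to stable)

4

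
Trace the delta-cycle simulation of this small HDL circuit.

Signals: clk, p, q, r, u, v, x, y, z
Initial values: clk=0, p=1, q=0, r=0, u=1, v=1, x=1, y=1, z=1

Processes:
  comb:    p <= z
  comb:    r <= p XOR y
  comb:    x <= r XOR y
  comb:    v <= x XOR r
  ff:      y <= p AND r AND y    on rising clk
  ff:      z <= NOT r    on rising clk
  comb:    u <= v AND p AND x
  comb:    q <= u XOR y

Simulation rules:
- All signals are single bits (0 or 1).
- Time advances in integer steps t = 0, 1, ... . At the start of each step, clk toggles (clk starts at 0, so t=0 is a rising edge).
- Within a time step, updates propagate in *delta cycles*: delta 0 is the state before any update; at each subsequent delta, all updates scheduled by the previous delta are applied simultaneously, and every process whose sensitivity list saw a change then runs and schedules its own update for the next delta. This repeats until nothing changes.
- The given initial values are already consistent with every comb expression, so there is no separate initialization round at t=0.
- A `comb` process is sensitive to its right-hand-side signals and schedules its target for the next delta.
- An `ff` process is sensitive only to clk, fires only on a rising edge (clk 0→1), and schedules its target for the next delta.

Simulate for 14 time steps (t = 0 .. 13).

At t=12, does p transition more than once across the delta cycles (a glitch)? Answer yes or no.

t=0 Δ0: clk=0 u=1 x=1 y=1 v=1 p=1 q=0 z=1 r=0
  Δ1: clk:0→1
  Δ2: y:1→0
  Δ3: x:1→0, q:0→1, r:0→1
  Δ4: u:1→0, x:0→1
  Δ5: u:0→1, v:1→0, q:1→0
  Δ6: u:1→0, q:0→1
  Δ7: q:1→0
  (7Δ to stable)
t=1 Δ0: clk=1 u=0 x=1 y=0 v=0 p=1 q=0 z=1 r=1
  Δ1: clk:1→0
  (1Δ to stable)
t=2 Δ0: clk=0 u=0 x=1 y=0 v=0 p=1 q=0 z=1 r=1
  Δ1: clk:0→1
  Δ2: z:1→0
  Δ3: p:1→0
  Δ4: r:1→0
  Δ5: x:1→0, v:0→1
  Δ6: v:1→0
  (6Δ to stable)
t=3 Δ0: clk=1 u=0 x=0 y=0 v=0 p=0 q=0 z=0 r=0
  Δ1: clk:1→0
  (1Δ to stable)
t=4 Δ0: clk=0 u=0 x=0 y=0 v=0 p=0 q=0 z=0 r=0
  Δ1: clk:0→1
  Δ2: z:0→1
  Δ3: p:0→1
  Δ4: r:0→1
  Δ5: x:0→1, v:0→1
  Δ6: u:0→1, v:1→0
  Δ7: u:1→0, q:0→1
  Δ8: q:1→0
  (8Δ to stable)
t=5 Δ0: clk=1 u=0 x=1 y=0 v=0 p=1 q=0 z=1 r=1
  Δ1: clk:1→0
  (1Δ to stable)
t=6 Δ0: clk=0 u=0 x=1 y=0 v=0 p=1 q=0 z=1 r=1
  Δ1: clk:0→1
  Δ2: z:1→0
  Δ3: p:1→0
  Δ4: r:1→0
  Δ5: x:1→0, v:0→1
  Δ6: v:1→0
  (6Δ to stable)
t=7 Δ0: clk=1 u=0 x=0 y=0 v=0 p=0 q=0 z=0 r=0
  Δ1: clk:1→0
  (1Δ to stable)
t=8 Δ0: clk=0 u=0 x=0 y=0 v=0 p=0 q=0 z=0 r=0
  Δ1: clk:0→1
  Δ2: z:0→1
  Δ3: p:0→1
  Δ4: r:0→1
  Δ5: x:0→1, v:0→1
  Δ6: u:0→1, v:1→0
  Δ7: u:1→0, q:0→1
  Δ8: q:1→0
  (8Δ to stable)
t=9 Δ0: clk=1 u=0 x=1 y=0 v=0 p=1 q=0 z=1 r=1
  Δ1: clk:1→0
  (1Δ to stable)
t=10 Δ0: clk=0 u=0 x=1 y=0 v=0 p=1 q=0 z=1 r=1
  Δ1: clk:0→1
  Δ2: z:1→0
  Δ3: p:1→0
  Δ4: r:1→0
  Δ5: x:1→0, v:0→1
  Δ6: v:1→0
  (6Δ to stable)
t=11 Δ0: clk=1 u=0 x=0 y=0 v=0 p=0 q=0 z=0 r=0
  Δ1: clk:1→0
  (1Δ to stable)
t=12 Δ0: clk=0 u=0 x=0 y=0 v=0 p=0 q=0 z=0 r=0
  Δ1: clk:0→1
  Δ2: z:0→1
  Δ3: p:0→1
  Δ4: r:0→1
  Δ5: x:0→1, v:0→1
  Δ6: u:0→1, v:1→0
  Δ7: u:1→0, q:0→1
  Δ8: q:1→0
  (8Δ to stable)
t=13 Δ0: clk=1 u=0 x=1 y=0 v=0 p=1 q=0 z=1 r=1
  Δ1: clk:1→0
  (1Δ to stable)

no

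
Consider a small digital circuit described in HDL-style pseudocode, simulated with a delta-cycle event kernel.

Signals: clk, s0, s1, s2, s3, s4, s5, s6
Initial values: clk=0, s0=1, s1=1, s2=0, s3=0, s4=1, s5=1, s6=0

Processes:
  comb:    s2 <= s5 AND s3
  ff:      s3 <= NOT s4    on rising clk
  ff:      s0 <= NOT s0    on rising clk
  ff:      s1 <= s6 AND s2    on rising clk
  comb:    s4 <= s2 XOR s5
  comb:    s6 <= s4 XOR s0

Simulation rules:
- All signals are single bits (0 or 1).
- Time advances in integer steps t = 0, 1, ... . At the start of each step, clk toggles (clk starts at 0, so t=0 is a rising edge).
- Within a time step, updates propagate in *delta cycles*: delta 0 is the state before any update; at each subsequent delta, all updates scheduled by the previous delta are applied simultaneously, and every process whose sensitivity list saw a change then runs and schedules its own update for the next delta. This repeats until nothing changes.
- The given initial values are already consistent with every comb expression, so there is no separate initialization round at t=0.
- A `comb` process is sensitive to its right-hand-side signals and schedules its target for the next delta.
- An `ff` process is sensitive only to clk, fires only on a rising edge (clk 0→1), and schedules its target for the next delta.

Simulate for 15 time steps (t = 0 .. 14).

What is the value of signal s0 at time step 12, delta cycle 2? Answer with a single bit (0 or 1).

0

[bits: s2,s1,s3,s4,s5,s0,clk,s6]
t=0: Δ0=01011100 Δ1=01011110 Δ2=00011010 Δ3=00011011 | 3Δ
t=1: Δ0=00011011 Δ1=00011001 | 1Δ
t=2: Δ0=00011001 Δ1=00011011 Δ2=00011111 Δ3=00011110 | 3Δ
t=3: Δ0=00011110 Δ1=00011100 | 1Δ
t=4: Δ0=00011100 Δ1=00011110 Δ2=00011010 Δ3=00011011 | 3Δ
t=5: Δ0=00011011 Δ1=00011001 | 1Δ
t=6: Δ0=00011001 Δ1=00011011 Δ2=00011111 Δ3=00011110 | 3Δ
t=7: Δ0=00011110 Δ1=00011100 | 1Δ
t=8: Δ0=00011100 Δ1=00011110 Δ2=00011010 Δ3=00011011 | 3Δ
t=9: Δ0=00011011 Δ1=00011001 | 1Δ
t=10: Δ0=00011001 Δ1=00011011 Δ2=00011111 Δ3=00011110 | 3Δ
t=11: Δ0=00011110 Δ1=00011100 | 1Δ
t=12: Δ0=00011100 Δ1=00011110 Δ2=00011010 Δ3=00011011 | 3Δ
t=13: Δ0=00011011 Δ1=00011001 | 1Δ
t=14: Δ0=00011001 Δ1=00011011 Δ2=00011111 Δ3=00011110 | 3Δ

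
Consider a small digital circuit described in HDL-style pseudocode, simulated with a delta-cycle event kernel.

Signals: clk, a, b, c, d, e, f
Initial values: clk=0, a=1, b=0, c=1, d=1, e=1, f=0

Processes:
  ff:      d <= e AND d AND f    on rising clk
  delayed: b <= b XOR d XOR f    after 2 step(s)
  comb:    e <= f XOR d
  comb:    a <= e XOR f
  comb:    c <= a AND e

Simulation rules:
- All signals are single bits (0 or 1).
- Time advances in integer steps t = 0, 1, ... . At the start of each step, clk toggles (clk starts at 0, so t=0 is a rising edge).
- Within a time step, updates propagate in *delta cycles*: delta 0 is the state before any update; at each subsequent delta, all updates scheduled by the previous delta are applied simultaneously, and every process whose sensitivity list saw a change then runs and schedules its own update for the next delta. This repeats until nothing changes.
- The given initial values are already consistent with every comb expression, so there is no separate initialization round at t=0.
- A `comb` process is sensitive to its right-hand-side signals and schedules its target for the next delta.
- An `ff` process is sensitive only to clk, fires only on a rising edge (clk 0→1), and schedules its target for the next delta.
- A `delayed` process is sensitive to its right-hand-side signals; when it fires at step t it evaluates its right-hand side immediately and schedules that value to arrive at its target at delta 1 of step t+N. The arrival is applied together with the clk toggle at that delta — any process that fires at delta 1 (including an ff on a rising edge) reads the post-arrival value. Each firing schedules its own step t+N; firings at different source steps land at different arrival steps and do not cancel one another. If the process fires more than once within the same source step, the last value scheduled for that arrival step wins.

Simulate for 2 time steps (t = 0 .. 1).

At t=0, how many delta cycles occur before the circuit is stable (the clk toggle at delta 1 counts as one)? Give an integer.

4

[bits: f,d,b,e,clk,c,a]
t=0: Δ0=0101011 Δ1=0101111 Δ2=0001111 Δ3=0000111 Δ4=0000100 | 4Δ
t=1: Δ0=0000100 Δ1=0000000 | 1Δ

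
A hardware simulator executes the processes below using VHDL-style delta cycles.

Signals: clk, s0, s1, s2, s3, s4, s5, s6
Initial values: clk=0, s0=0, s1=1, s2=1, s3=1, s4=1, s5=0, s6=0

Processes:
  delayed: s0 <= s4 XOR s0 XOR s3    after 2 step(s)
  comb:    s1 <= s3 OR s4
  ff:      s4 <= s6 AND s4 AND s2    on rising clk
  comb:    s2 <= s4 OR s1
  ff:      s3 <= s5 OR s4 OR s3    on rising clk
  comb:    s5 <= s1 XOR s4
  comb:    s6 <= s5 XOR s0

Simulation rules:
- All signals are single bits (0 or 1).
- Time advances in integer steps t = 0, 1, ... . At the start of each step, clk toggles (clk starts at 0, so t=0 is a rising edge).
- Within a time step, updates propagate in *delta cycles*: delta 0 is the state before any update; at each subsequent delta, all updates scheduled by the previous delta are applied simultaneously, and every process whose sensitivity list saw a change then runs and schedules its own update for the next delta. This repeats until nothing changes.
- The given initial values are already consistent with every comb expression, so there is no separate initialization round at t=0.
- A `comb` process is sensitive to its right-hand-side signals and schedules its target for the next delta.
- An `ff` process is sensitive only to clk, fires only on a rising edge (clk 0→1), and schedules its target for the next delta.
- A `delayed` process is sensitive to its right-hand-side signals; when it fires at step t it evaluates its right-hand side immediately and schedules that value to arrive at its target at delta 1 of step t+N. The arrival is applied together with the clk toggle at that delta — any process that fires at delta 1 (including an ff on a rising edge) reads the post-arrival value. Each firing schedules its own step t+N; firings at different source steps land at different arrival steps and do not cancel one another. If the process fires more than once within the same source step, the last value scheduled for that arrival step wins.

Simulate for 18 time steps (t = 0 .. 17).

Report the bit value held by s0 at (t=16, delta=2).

0

t0.Δ0 s6=0 s0=0 clk=0 s1=1 s5=0 s4=1 s2=1 s3=1
t0.Δ1 s6=0 s0=0 clk=1 s1=1 s5=0 s4=1 s2=1 s3=1
t0.Δ2 s6=0 s0=0 clk=1 s1=1 s5=0 s4=0 s2=1 s3=1
t0.Δ3 s6=0 s0=0 clk=1 s1=1 s5=1 s4=0 s2=1 s3=1
t0.Δ4 s6=1 s0=0 clk=1 s1=1 s5=1 s4=0 s2=1 s3=1
t1.Δ0 s6=1 s0=0 clk=1 s1=1 s5=1 s4=0 s2=1 s3=1
t1.Δ1 s6=1 s0=0 clk=0 s1=1 s5=1 s4=0 s2=1 s3=1
t2.Δ0 s6=1 s0=0 clk=0 s1=1 s5=1 s4=0 s2=1 s3=1
t2.Δ1 s6=1 s0=1 clk=1 s1=1 s5=1 s4=0 s2=1 s3=1
t2.Δ2 s6=0 s0=1 clk=1 s1=1 s5=1 s4=0 s2=1 s3=1
t3.Δ0 s6=0 s0=1 clk=1 s1=1 s5=1 s4=0 s2=1 s3=1
t3.Δ1 s6=0 s0=1 clk=0 s1=1 s5=1 s4=0 s2=1 s3=1
t4.Δ0 s6=0 s0=1 clk=0 s1=1 s5=1 s4=0 s2=1 s3=1
t4.Δ1 s6=0 s0=0 clk=1 s1=1 s5=1 s4=0 s2=1 s3=1
t4.Δ2 s6=1 s0=0 clk=1 s1=1 s5=1 s4=0 s2=1 s3=1
t5.Δ0 s6=1 s0=0 clk=1 s1=1 s5=1 s4=0 s2=1 s3=1
t5.Δ1 s6=1 s0=0 clk=0 s1=1 s5=1 s4=0 s2=1 s3=1
t6.Δ0 s6=1 s0=0 clk=0 s1=1 s5=1 s4=0 s2=1 s3=1
t6.Δ1 s6=1 s0=1 clk=1 s1=1 s5=1 s4=0 s2=1 s3=1
t6.Δ2 s6=0 s0=1 clk=1 s1=1 s5=1 s4=0 s2=1 s3=1
t7.Δ0 s6=0 s0=1 clk=1 s1=1 s5=1 s4=0 s2=1 s3=1
t7.Δ1 s6=0 s0=1 clk=0 s1=1 s5=1 s4=0 s2=1 s3=1
t8.Δ0 s6=0 s0=1 clk=0 s1=1 s5=1 s4=0 s2=1 s3=1
t8.Δ1 s6=0 s0=0 clk=1 s1=1 s5=1 s4=0 s2=1 s3=1
t8.Δ2 s6=1 s0=0 clk=1 s1=1 s5=1 s4=0 s2=1 s3=1
t9.Δ0 s6=1 s0=0 clk=1 s1=1 s5=1 s4=0 s2=1 s3=1
t9.Δ1 s6=1 s0=0 clk=0 s1=1 s5=1 s4=0 s2=1 s3=1
t10.Δ0 s6=1 s0=0 clk=0 s1=1 s5=1 s4=0 s2=1 s3=1
t10.Δ1 s6=1 s0=1 clk=1 s1=1 s5=1 s4=0 s2=1 s3=1
t10.Δ2 s6=0 s0=1 clk=1 s1=1 s5=1 s4=0 s2=1 s3=1
t11.Δ0 s6=0 s0=1 clk=1 s1=1 s5=1 s4=0 s2=1 s3=1
t11.Δ1 s6=0 s0=1 clk=0 s1=1 s5=1 s4=0 s2=1 s3=1
t12.Δ0 s6=0 s0=1 clk=0 s1=1 s5=1 s4=0 s2=1 s3=1
t12.Δ1 s6=0 s0=0 clk=1 s1=1 s5=1 s4=0 s2=1 s3=1
t12.Δ2 s6=1 s0=0 clk=1 s1=1 s5=1 s4=0 s2=1 s3=1
t13.Δ0 s6=1 s0=0 clk=1 s1=1 s5=1 s4=0 s2=1 s3=1
t13.Δ1 s6=1 s0=0 clk=0 s1=1 s5=1 s4=0 s2=1 s3=1
t14.Δ0 s6=1 s0=0 clk=0 s1=1 s5=1 s4=0 s2=1 s3=1
t14.Δ1 s6=1 s0=1 clk=1 s1=1 s5=1 s4=0 s2=1 s3=1
t14.Δ2 s6=0 s0=1 clk=1 s1=1 s5=1 s4=0 s2=1 s3=1
t15.Δ0 s6=0 s0=1 clk=1 s1=1 s5=1 s4=0 s2=1 s3=1
t15.Δ1 s6=0 s0=1 clk=0 s1=1 s5=1 s4=0 s2=1 s3=1
t16.Δ0 s6=0 s0=1 clk=0 s1=1 s5=1 s4=0 s2=1 s3=1
t16.Δ1 s6=0 s0=0 clk=1 s1=1 s5=1 s4=0 s2=1 s3=1
t16.Δ2 s6=1 s0=0 clk=1 s1=1 s5=1 s4=0 s2=1 s3=1
t17.Δ0 s6=1 s0=0 clk=1 s1=1 s5=1 s4=0 s2=1 s3=1
t17.Δ1 s6=1 s0=0 clk=0 s1=1 s5=1 s4=0 s2=1 s3=1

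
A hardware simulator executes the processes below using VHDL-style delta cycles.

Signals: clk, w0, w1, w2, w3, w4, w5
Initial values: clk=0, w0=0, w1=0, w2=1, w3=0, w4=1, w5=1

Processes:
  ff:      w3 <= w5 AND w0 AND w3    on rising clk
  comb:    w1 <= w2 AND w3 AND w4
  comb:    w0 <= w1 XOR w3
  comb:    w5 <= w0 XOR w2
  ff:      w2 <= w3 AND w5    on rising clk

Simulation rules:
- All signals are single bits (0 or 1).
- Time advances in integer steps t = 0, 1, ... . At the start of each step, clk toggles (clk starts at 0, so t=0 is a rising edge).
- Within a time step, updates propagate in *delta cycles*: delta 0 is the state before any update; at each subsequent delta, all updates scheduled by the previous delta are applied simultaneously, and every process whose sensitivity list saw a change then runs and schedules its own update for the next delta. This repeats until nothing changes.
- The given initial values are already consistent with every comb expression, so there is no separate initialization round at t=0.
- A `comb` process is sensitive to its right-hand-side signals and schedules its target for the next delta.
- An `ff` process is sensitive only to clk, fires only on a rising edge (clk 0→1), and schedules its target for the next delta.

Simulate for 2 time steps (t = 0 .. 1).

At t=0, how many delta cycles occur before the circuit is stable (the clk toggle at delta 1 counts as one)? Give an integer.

3

t=0 Δ0: w1=0 clk=0 w0=0 w3=0 w5=1 w2=1 w4=1
  Δ1: clk:0→1
  Δ2: w2:1→0
  Δ3: w5:1→0
  (3Δ to stable)
t=1 Δ0: w1=0 clk=1 w0=0 w3=0 w5=0 w2=0 w4=1
  Δ1: clk:1→0
  (1Δ to stable)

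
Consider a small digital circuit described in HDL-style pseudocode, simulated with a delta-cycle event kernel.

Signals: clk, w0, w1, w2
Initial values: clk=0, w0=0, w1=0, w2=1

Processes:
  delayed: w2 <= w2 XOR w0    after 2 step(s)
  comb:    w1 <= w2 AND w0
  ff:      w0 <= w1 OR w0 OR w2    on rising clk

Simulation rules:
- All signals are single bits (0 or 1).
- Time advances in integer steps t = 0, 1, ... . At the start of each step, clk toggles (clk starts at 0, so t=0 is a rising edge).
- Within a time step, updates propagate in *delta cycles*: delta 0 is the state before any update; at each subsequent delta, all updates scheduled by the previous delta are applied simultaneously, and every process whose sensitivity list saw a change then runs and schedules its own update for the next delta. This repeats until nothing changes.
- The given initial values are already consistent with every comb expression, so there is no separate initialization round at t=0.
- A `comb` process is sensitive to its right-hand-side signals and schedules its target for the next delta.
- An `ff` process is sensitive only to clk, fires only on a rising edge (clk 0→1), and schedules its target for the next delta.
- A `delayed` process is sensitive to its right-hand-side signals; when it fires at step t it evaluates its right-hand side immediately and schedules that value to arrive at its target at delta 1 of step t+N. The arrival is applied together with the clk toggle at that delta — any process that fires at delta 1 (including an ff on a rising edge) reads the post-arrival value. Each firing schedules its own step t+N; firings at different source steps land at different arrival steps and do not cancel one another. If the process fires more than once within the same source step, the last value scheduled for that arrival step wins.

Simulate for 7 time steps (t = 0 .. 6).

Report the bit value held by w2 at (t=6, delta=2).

0

t0.Δ0 w2=1 w1=0 w0=0 clk=0
t0.Δ1 w2=1 w1=0 w0=0 clk=1
t0.Δ2 w2=1 w1=0 w0=1 clk=1
t0.Δ3 w2=1 w1=1 w0=1 clk=1
t1.Δ0 w2=1 w1=1 w0=1 clk=1
t1.Δ1 w2=1 w1=1 w0=1 clk=0
t2.Δ0 w2=1 w1=1 w0=1 clk=0
t2.Δ1 w2=0 w1=1 w0=1 clk=1
t2.Δ2 w2=0 w1=0 w0=1 clk=1
t3.Δ0 w2=0 w1=0 w0=1 clk=1
t3.Δ1 w2=0 w1=0 w0=1 clk=0
t4.Δ0 w2=0 w1=0 w0=1 clk=0
t4.Δ1 w2=1 w1=0 w0=1 clk=1
t4.Δ2 w2=1 w1=1 w0=1 clk=1
t5.Δ0 w2=1 w1=1 w0=1 clk=1
t5.Δ1 w2=1 w1=1 w0=1 clk=0
t6.Δ0 w2=1 w1=1 w0=1 clk=0
t6.Δ1 w2=0 w1=1 w0=1 clk=1
t6.Δ2 w2=0 w1=0 w0=1 clk=1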